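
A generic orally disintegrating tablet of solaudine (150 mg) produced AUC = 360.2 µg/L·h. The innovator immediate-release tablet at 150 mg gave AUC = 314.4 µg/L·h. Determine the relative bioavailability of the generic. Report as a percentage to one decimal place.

F_rel = 114.6%

F_rel = (AUC_test/D_test) / (AUC_ref/D_ref)
      = (360.2/150) / (314.4/150)
      = 2.40133 / 2.096 = 1.1457 = 114.57%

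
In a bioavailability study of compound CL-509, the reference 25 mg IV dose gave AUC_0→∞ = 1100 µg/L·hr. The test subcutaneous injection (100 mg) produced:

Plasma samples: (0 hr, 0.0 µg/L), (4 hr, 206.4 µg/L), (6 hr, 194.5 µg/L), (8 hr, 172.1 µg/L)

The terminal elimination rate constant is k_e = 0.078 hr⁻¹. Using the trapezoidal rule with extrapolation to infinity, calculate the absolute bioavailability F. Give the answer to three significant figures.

Trapezoidal AUC_0→8 (subcutaneous injection):
  [0→4]: (0.0+206.4)/2 × 4 = 412.8
  [4→6]: (206.4+194.5)/2 × 2 = 400.9
  [6→8]: (194.5+172.1)/2 × 2 = 366.6
  Sum = 1180.3 µg/L·hr
Tail: C_last/k_e = 172.1/0.078 = 2206.410
AUC_0→∞ (subcutaneous injection) = 1180.3 + 2206.410 = 3386.71 µg/L·hr
F = (AUC_ev/D_ev)/(AUC_iv/D_iv) = (3386.71/100)/(1100/25) = 33.8671/44 = 0.7697

F = 0.770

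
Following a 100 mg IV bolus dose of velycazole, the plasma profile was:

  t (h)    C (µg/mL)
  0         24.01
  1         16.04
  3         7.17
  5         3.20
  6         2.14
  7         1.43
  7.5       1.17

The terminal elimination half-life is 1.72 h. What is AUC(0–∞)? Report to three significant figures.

AUC = 61.6 µg/mL·h

Trapezoidal AUC_0→7.5:
  [0→1]: (24.01+16.04)/2 × 1 = 20.025
  [1→3]: (16.04+7.17)/2 × 2 = 23.21
  [3→5]: (7.17+3.20)/2 × 2 = 10.37
  [5→6]: (3.20+2.14)/2 × 1 = 2.67
  [6→7]: (2.14+1.43)/2 × 1 = 1.785
  [7→7.5]: (1.43+1.17)/2 × 0.5 = 0.65
  Sum = 58.71 µg/mL·h
k_e = ln2 / t½ = 0.693147 / 1.72 = 0.4030 h^-1
Extrapolated tail: C_last / k_e = 1.17 / 0.403 = 2.903
AUC_0→∞ = 58.71 + 2.903 = 61.613 µg/mL·h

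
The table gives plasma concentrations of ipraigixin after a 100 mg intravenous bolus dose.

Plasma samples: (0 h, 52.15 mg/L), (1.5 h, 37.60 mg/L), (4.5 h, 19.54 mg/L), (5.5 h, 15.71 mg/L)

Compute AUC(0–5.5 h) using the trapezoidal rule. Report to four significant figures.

Trapezoidal AUC_0→5.5:
  [0→1.5]: (52.15+37.60)/2 × 1.5 = 67.3125
  [1.5→4.5]: (37.60+19.54)/2 × 3 = 85.71
  [4.5→5.5]: (19.54+15.71)/2 × 1 = 17.625
  Sum = 170.6475 mg/L·h

AUC = 170.6 mg/L·h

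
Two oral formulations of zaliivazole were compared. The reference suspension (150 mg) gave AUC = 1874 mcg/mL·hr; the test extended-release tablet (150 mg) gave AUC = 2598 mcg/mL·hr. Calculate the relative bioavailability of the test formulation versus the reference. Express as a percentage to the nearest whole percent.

F_rel = (AUC_test/D_test) / (AUC_ref/D_ref)
      = (2598/150) / (1874/150)
      = 17.32 / 12.4933 = 1.3863 = 138.63%

F_rel = 139%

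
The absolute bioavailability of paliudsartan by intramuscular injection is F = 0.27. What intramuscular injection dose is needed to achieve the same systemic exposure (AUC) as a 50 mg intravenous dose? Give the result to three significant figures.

For equal systemic exposure: F × D_ev = D_iv
D_ev = D_iv / F = 50 / 0.27 = 185.185 mg

D_intramuscular = 185 mg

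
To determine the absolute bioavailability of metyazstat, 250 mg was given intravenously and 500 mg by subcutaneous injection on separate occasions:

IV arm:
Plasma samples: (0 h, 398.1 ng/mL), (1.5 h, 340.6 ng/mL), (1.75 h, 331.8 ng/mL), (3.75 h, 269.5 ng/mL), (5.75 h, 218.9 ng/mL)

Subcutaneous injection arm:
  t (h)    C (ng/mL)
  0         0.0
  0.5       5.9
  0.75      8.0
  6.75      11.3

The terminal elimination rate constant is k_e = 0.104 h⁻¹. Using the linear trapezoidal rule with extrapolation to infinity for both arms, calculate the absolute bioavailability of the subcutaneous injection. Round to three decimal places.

Trapezoidal AUC_0→5.75 (IV):
  [0→1.5]: (398.1+340.6)/2 × 1.5 = 554.025
  [1.5→1.75]: (340.6+331.8)/2 × 0.25 = 84.05
  [1.75→3.75]: (331.8+269.5)/2 × 2 = 601.3
  [3.75→5.75]: (269.5+218.9)/2 × 2 = 488.4
  Sum = 1727.775 ng/mL·h
IV tail: 218.9/0.104 = 2104.808; AUC_iv,0→∞ = 1727.775 + 2104.808 = 3832.583 ng/mL·h
Trapezoidal AUC_0→6.75 (subcutaneous injection):
  [0→0.5]: (0.0+5.9)/2 × 0.5 = 1.475
  [0.5→0.75]: (5.9+8.0)/2 × 0.25 = 1.7375
  [0.75→6.75]: (8.0+11.3)/2 × 6 = 57.9
  Sum = 61.1125 ng/mL·h
subcutaneous injection tail: 11.3/0.104 = 108.654; AUC_ev,0→∞ = 61.1125 + 108.654 = 169.7665 ng/mL·h
F = (AUC_ev/D_ev)/(AUC_iv/D_iv) = (169.7665/500)/(3832.583/250) = 0.339533/15.330332 = 0.0221

F = 0.022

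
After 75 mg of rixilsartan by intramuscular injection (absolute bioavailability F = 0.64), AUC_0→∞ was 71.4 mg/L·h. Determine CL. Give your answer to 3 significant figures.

CL = 0.672 L/h

CL = F × Dose / AUC_0→∞
   = 0.64 × 75 / 71.4 = 0.672269 L/h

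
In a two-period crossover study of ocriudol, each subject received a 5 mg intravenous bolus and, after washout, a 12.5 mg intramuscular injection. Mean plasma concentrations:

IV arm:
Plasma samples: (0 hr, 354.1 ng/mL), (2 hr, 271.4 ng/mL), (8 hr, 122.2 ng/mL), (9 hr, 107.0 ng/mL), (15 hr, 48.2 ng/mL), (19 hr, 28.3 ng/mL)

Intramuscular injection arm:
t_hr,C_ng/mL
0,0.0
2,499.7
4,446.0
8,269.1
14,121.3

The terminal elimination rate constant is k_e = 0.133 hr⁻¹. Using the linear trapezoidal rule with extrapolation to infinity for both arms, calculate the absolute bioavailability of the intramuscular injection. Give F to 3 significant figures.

Trapezoidal AUC_0→19 (IV):
  [0→2]: (354.1+271.4)/2 × 2 = 625.5
  [2→8]: (271.4+122.2)/2 × 6 = 1180.8
  [8→9]: (122.2+107.0)/2 × 1 = 114.6
  [9→15]: (107.0+48.2)/2 × 6 = 465.6
  [15→19]: (48.2+28.3)/2 × 4 = 153.0
  Sum = 2539.5 ng/mL·hr
IV tail: 28.3/0.133 = 212.782; AUC_iv,0→∞ = 2539.5 + 212.782 = 2752.282 ng/mL·hr
Trapezoidal AUC_0→14 (intramuscular injection):
  [0→2]: (0.0+499.7)/2 × 2 = 499.7
  [2→4]: (499.7+446.0)/2 × 2 = 945.7
  [4→8]: (446.0+269.1)/2 × 4 = 1430.2
  [8→14]: (269.1+121.3)/2 × 6 = 1171.2
  Sum = 4046.8 ng/mL·hr
intramuscular injection tail: 121.3/0.133 = 912.030; AUC_ev,0→∞ = 4046.8 + 912.030 = 4958.83 ng/mL·hr
F = (AUC_ev/D_ev)/(AUC_iv/D_iv) = (4958.83/12.5)/(2752.282/5) = 396.7064/550.4564 = 0.7207

F = 0.721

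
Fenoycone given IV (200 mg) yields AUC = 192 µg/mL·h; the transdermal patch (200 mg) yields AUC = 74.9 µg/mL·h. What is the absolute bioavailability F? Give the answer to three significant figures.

F = (AUC_ev / D_ev) / (AUC_iv / D_iv)
  = (74.9/200) / (192/200)
  = 0.3745 / 0.96 = 0.3901

F = 0.390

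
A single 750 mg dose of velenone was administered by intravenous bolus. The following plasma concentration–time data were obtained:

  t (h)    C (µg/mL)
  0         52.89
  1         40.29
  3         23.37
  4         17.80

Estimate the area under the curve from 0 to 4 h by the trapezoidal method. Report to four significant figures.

Trapezoidal AUC_0→4:
  [0→1]: (52.89+40.29)/2 × 1 = 46.59
  [1→3]: (40.29+23.37)/2 × 2 = 63.66
  [3→4]: (23.37+17.80)/2 × 1 = 20.585
  Sum = 130.835 µg/mL·h

AUC = 130.8 µg/mL·h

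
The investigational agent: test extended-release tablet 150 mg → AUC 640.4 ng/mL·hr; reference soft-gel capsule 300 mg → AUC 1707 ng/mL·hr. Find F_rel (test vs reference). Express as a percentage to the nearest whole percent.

F_rel = 75%

F_rel = (AUC_test/D_test) / (AUC_ref/D_ref)
      = (640.4/150) / (1707/300)
      = 4.26933 / 5.69 = 0.7503 = 75.03%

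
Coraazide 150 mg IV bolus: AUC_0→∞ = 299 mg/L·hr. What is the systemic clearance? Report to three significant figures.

CL = Dose_iv / AUC_0→∞
   = 150 / 299 = 0.501672 L/hr

CL = 0.502 L/hr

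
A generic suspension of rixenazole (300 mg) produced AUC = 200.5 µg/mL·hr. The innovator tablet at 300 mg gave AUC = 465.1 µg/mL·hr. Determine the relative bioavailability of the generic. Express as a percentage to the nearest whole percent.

F_rel = 43%

F_rel = (AUC_test/D_test) / (AUC_ref/D_ref)
      = (200.5/300) / (465.1/300)
      = 0.668333 / 1.55033 = 0.4311 = 43.11%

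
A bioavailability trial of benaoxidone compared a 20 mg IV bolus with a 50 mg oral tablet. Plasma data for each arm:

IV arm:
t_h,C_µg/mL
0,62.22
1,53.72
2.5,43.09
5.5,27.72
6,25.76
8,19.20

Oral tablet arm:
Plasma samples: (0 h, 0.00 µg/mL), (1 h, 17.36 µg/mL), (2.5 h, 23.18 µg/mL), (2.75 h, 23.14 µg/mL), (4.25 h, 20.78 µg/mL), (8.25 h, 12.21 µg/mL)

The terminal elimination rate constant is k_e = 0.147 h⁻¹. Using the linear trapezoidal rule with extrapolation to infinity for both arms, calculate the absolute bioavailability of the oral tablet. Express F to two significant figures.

F = 0.21

Trapezoidal AUC_0→8 (IV):
  [0→1]: (62.22+53.72)/2 × 1 = 57.97
  [1→2.5]: (53.72+43.09)/2 × 1.5 = 72.6075
  [2.5→5.5]: (43.09+27.72)/2 × 3 = 106.215
  [5.5→6]: (27.72+25.76)/2 × 0.5 = 13.37
  [6→8]: (25.76+19.20)/2 × 2 = 44.96
  Sum = 295.1225 µg/mL·h
IV tail: 19.20/0.147 = 130.612; AUC_iv,0→∞ = 295.1225 + 130.612 = 425.7345 µg/mL·h
Trapezoidal AUC_0→8.25 (oral tablet):
  [0→1]: (0.00+17.36)/2 × 1 = 8.68
  [1→2.5]: (17.36+23.18)/2 × 1.5 = 30.405
  [2.5→2.75]: (23.18+23.14)/2 × 0.25 = 5.79
  [2.75→4.25]: (23.14+20.78)/2 × 1.5 = 32.94
  [4.25→8.25]: (20.78+12.21)/2 × 4 = 65.98
  Sum = 143.795 µg/mL·h
oral tablet tail: 12.21/0.147 = 83.061; AUC_ev,0→∞ = 143.795 + 83.061 = 226.856 µg/mL·h
F = (AUC_ev/D_ev)/(AUC_iv/D_iv) = (226.856/50)/(425.7345/20) = 4.53712/21.286725 = 0.2131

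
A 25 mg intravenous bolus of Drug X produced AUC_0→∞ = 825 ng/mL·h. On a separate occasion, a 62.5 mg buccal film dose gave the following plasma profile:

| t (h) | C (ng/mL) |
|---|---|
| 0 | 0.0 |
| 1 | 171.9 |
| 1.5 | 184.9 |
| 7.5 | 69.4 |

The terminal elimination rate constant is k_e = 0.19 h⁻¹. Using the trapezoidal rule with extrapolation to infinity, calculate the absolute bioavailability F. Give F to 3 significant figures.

F = 0.632

Trapezoidal AUC_0→7.5 (buccal film):
  [0→1]: (0.0+171.9)/2 × 1 = 85.95
  [1→1.5]: (171.9+184.9)/2 × 0.5 = 89.2
  [1.5→7.5]: (184.9+69.4)/2 × 6 = 762.9
  Sum = 938.05 ng/mL·h
Tail: C_last/k_e = 69.4/0.19 = 365.263
AUC_0→∞ (buccal film) = 938.05 + 365.263 = 1303.313 ng/mL·h
F = (AUC_ev/D_ev)/(AUC_iv/D_iv) = (1303.313/62.5)/(825/25) = 20.853008/33 = 0.6319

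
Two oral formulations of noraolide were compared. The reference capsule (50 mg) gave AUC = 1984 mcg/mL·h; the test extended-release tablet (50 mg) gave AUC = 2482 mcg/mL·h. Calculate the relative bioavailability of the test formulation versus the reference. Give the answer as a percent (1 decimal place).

F_rel = 125.1%

F_rel = (AUC_test/D_test) / (AUC_ref/D_ref)
      = (2482/50) / (1984/50)
      = 49.64 / 39.68 = 1.2510 = 125.10%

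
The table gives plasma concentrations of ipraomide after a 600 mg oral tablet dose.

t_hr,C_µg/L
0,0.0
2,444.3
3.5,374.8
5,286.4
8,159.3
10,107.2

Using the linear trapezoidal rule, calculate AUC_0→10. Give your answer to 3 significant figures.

Trapezoidal AUC_0→10:
  [0→2]: (0.0+444.3)/2 × 2 = 444.3
  [2→3.5]: (444.3+374.8)/2 × 1.5 = 614.325
  [3.5→5]: (374.8+286.4)/2 × 1.5 = 495.9
  [5→8]: (286.4+159.3)/2 × 3 = 668.55
  [8→10]: (159.3+107.2)/2 × 2 = 266.5
  Sum = 2489.575 µg/L·hr

AUC = 2490 µg/L·hr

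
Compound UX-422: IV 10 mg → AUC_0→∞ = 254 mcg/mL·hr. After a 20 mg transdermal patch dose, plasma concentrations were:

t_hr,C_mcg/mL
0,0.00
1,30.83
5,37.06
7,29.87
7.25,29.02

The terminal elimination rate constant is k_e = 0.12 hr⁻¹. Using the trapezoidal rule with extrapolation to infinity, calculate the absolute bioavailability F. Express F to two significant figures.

Trapezoidal AUC_0→7.25 (transdermal patch):
  [0→1]: (0.00+30.83)/2 × 1 = 15.415
  [1→5]: (30.83+37.06)/2 × 4 = 135.78
  [5→7]: (37.06+29.87)/2 × 2 = 66.93
  [7→7.25]: (29.87+29.02)/2 × 0.25 = 7.36125
  Sum = 225.48625 mcg/mL·hr
Tail: C_last/k_e = 29.02/0.12 = 241.833
AUC_0→∞ (transdermal patch) = 225.48625 + 241.833 = 467.31925 mcg/mL·hr
F = (AUC_ev/D_ev)/(AUC_iv/D_iv) = (467.31925/20)/(254/10) = 23.366/25.4 = 0.9199

F = 0.92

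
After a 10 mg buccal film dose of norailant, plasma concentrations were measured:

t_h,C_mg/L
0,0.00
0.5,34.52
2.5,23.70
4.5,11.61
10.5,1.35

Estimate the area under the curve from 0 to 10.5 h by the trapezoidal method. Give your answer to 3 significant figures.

Trapezoidal AUC_0→10.5:
  [0→0.5]: (0.00+34.52)/2 × 0.5 = 8.63
  [0.5→2.5]: (34.52+23.70)/2 × 2 = 58.22
  [2.5→4.5]: (23.70+11.61)/2 × 2 = 35.31
  [4.5→10.5]: (11.61+1.35)/2 × 6 = 38.88
  Sum = 141.04 mg/L·h

AUC = 141 mg/L·h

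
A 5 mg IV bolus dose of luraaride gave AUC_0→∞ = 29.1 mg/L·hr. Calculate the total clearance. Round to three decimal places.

CL = 0.172 L/hr

CL = Dose_iv / AUC_0→∞
   = 5 / 29.1 = 0.171821 L/hr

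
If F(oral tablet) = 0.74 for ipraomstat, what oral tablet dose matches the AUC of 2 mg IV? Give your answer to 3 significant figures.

D_oral = 2.70 mg

For equal systemic exposure: F × D_ev = D_iv
D_ev = D_iv / F = 2 / 0.74 = 2.7027 mg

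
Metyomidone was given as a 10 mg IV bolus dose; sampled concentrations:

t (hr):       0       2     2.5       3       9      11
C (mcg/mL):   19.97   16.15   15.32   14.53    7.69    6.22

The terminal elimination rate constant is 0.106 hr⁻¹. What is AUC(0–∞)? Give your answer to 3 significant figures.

AUC = 191 mcg/mL·hr

Trapezoidal AUC_0→11:
  [0→2]: (19.97+16.15)/2 × 2 = 36.12
  [2→2.5]: (16.15+15.32)/2 × 0.5 = 7.8675
  [2.5→3]: (15.32+14.53)/2 × 0.5 = 7.4625
  [3→9]: (14.53+7.69)/2 × 6 = 66.66
  [9→11]: (7.69+6.22)/2 × 2 = 13.91
  Sum = 132.02 mcg/mL·hr
Extrapolated tail: C_last / k_e = 6.22 / 0.106 = 58.679
AUC_0→∞ = 132.02 + 58.679 = 190.699 mcg/mL·hr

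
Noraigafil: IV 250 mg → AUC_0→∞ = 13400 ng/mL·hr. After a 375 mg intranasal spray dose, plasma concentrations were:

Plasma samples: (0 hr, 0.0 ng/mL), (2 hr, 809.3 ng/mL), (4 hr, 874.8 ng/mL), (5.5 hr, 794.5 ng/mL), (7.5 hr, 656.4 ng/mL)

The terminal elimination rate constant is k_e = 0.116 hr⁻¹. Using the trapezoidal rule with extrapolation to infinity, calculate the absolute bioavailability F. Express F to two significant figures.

F = 0.54

Trapezoidal AUC_0→7.5 (intranasal spray):
  [0→2]: (0.0+809.3)/2 × 2 = 809.3
  [2→4]: (809.3+874.8)/2 × 2 = 1684.1
  [4→5.5]: (874.8+794.5)/2 × 1.5 = 1251.975
  [5.5→7.5]: (794.5+656.4)/2 × 2 = 1450.9
  Sum = 5196.275 ng/mL·hr
Tail: C_last/k_e = 656.4/0.116 = 5658.621
AUC_0→∞ (intranasal spray) = 5196.275 + 5658.621 = 10854.896 ng/mL·hr
F = (AUC_ev/D_ev)/(AUC_iv/D_iv) = (10854.896/375)/(13400/250) = 28.9464/53.6 = 0.5400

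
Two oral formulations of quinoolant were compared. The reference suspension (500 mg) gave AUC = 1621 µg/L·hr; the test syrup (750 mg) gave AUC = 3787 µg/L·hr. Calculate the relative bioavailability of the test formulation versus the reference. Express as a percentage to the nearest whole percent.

F_rel = 156%

F_rel = (AUC_test/D_test) / (AUC_ref/D_ref)
      = (3787/750) / (1621/500)
      = 5.04933 / 3.242 = 1.5575 = 155.75%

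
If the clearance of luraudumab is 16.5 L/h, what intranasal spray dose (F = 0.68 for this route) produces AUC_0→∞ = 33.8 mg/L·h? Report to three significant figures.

Dose = 820 mg

Dose = CL × AUC_0→∞ / F
     = 16.5 × 33.8 / 0.68 = 820.147 mg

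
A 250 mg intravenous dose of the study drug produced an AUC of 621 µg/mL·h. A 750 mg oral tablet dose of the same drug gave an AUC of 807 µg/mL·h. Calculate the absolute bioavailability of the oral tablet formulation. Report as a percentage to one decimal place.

F = (AUC_ev / D_ev) / (AUC_iv / D_iv)
  = (807/750) / (621/250)
  = 1.076 / 2.484 = 0.4332
  = 43.32%

F = 43.3%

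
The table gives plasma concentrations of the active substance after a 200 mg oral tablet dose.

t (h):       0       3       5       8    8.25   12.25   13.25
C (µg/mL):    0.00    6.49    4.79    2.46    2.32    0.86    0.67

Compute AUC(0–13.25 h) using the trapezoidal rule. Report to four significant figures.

Trapezoidal AUC_0→13.25:
  [0→3]: (0.00+6.49)/2 × 3 = 9.735
  [3→5]: (6.49+4.79)/2 × 2 = 11.28
  [5→8]: (4.79+2.46)/2 × 3 = 10.875
  [8→8.25]: (2.46+2.32)/2 × 0.25 = 0.5975
  [8.25→12.25]: (2.32+0.86)/2 × 4 = 6.36
  [12.25→13.25]: (0.86+0.67)/2 × 1 = 0.765
  Sum = 39.6125 µg/mL·h

AUC = 39.61 µg/mL·h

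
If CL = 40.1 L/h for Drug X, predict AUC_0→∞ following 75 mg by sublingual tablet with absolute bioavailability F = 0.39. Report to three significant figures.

AUC = 0.729 mg/L·h

AUC_0→∞ = F × Dose / CL
        = 0.39 × 75 / 40.1 = 0.729426 mg/L·h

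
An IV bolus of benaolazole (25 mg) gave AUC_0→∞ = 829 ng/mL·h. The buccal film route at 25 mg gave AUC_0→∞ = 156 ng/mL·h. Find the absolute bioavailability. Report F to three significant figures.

F = (AUC_ev / D_ev) / (AUC_iv / D_iv)
  = (156/25) / (829/25)
  = 6.24 / 33.16 = 0.1882

F = 0.188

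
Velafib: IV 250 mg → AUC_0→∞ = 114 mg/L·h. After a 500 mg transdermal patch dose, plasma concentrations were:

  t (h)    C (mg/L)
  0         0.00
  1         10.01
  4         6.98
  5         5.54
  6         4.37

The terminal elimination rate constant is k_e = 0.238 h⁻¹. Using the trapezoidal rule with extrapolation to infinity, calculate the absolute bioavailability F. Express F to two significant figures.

Trapezoidal AUC_0→6 (transdermal patch):
  [0→1]: (0.00+10.01)/2 × 1 = 5.005
  [1→4]: (10.01+6.98)/2 × 3 = 25.485
  [4→5]: (6.98+5.54)/2 × 1 = 6.26
  [5→6]: (5.54+4.37)/2 × 1 = 4.955
  Sum = 41.705 mg/L·h
Tail: C_last/k_e = 4.37/0.238 = 18.361
AUC_0→∞ (transdermal patch) = 41.705 + 18.361 = 60.066 mg/L·h
F = (AUC_ev/D_ev)/(AUC_iv/D_iv) = (60.066/500)/(114/250) = 0.120132/0.456 = 0.2634

F = 0.26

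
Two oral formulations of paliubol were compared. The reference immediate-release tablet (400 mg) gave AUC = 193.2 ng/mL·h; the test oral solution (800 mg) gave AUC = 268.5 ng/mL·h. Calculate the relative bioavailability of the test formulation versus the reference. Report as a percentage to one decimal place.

F_rel = (AUC_test/D_test) / (AUC_ref/D_ref)
      = (268.5/800) / (193.2/400)
      = 0.335625 / 0.483 = 0.6949 = 69.49%

F_rel = 69.5%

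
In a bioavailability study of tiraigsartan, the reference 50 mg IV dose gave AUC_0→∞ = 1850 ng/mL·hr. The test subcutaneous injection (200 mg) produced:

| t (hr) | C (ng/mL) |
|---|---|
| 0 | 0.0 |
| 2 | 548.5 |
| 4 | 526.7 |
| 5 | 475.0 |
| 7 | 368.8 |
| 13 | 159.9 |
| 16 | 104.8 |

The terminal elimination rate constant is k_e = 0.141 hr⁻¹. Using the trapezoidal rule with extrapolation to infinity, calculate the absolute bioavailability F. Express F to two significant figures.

F = 0.77

Trapezoidal AUC_0→16 (subcutaneous injection):
  [0→2]: (0.0+548.5)/2 × 2 = 548.5
  [2→4]: (548.5+526.7)/2 × 2 = 1075.2
  [4→5]: (526.7+475.0)/2 × 1 = 500.85
  [5→7]: (475.0+368.8)/2 × 2 = 843.8
  [7→13]: (368.8+159.9)/2 × 6 = 1586.1
  [13→16]: (159.9+104.8)/2 × 3 = 397.05
  Sum = 4951.5 ng/mL·hr
Tail: C_last/k_e = 104.8/0.141 = 743.262
AUC_0→∞ (subcutaneous injection) = 4951.5 + 743.262 = 5694.762 ng/mL·hr
F = (AUC_ev/D_ev)/(AUC_iv/D_iv) = (5694.762/200)/(1850/50) = 28.47381/37 = 0.7696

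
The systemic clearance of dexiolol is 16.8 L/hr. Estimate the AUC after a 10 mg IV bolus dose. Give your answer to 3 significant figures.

AUC_0→∞ = Dose_iv / CL
        = 10 / 16.8 = 0.595238 mg/L·hr

AUC = 0.595 mg/L·hr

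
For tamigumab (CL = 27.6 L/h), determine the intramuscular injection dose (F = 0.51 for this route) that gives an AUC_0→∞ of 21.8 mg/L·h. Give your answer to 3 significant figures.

Dose = CL × AUC_0→∞ / F
     = 27.6 × 21.8 / 0.51 = 1179.76 mg

Dose = 1180 mg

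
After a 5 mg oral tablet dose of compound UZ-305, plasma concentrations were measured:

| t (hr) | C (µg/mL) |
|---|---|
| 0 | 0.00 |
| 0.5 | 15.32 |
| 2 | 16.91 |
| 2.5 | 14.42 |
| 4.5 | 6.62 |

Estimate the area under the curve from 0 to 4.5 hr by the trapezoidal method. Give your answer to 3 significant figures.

Trapezoidal AUC_0→4.5:
  [0→0.5]: (0.00+15.32)/2 × 0.5 = 3.83
  [0.5→2]: (15.32+16.91)/2 × 1.5 = 24.1725
  [2→2.5]: (16.91+14.42)/2 × 0.5 = 7.8325
  [2.5→4.5]: (14.42+6.62)/2 × 2 = 21.04
  Sum = 56.875 µg/mL·hr

AUC = 56.9 µg/mL·hr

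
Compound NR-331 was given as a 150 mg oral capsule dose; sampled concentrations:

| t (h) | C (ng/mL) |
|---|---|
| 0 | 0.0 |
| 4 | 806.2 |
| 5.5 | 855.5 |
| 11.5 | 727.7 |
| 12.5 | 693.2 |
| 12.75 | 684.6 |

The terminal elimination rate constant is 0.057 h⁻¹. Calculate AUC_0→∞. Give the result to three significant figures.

AUC = 20500 ng/mL·h

Trapezoidal AUC_0→12.75:
  [0→4]: (0.0+806.2)/2 × 4 = 1612.4
  [4→5.5]: (806.2+855.5)/2 × 1.5 = 1246.275
  [5.5→11.5]: (855.5+727.7)/2 × 6 = 4749.6
  [11.5→12.5]: (727.7+693.2)/2 × 1 = 710.45
  [12.5→12.75]: (693.2+684.6)/2 × 0.25 = 172.225
  Sum = 8490.95 ng/mL·h
Extrapolated tail: C_last / k_e = 684.6 / 0.057 = 12010.526
AUC_0→∞ = 8490.95 + 12010.526 = 20501.476 ng/mL·h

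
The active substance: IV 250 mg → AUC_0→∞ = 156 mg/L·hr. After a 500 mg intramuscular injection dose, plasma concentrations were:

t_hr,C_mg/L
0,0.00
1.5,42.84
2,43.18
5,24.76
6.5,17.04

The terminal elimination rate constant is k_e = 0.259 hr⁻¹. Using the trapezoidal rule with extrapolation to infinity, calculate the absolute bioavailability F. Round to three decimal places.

F = 0.810

Trapezoidal AUC_0→6.5 (intramuscular injection):
  [0→1.5]: (0.00+42.84)/2 × 1.5 = 32.13
  [1.5→2]: (42.84+43.18)/2 × 0.5 = 21.505
  [2→5]: (43.18+24.76)/2 × 3 = 101.91
  [5→6.5]: (24.76+17.04)/2 × 1.5 = 31.35
  Sum = 186.895 mg/L·hr
Tail: C_last/k_e = 17.04/0.259 = 65.792
AUC_0→∞ (intramuscular injection) = 186.895 + 65.792 = 252.687 mg/L·hr
F = (AUC_ev/D_ev)/(AUC_iv/D_iv) = (252.687/500)/(156/250) = 0.505374/0.624 = 0.8099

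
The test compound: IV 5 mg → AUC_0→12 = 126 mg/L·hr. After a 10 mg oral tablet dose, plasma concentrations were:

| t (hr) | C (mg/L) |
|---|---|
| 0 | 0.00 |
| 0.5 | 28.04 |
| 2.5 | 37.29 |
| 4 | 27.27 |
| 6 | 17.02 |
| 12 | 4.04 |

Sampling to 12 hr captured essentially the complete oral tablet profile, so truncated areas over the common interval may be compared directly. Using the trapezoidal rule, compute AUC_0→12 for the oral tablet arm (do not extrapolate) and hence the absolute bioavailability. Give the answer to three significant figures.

F = 0.906

Trapezoidal AUC_0→12 (oral tablet):
  [0→0.5]: (0.00+28.04)/2 × 0.5 = 7.01
  [0.5→2.5]: (28.04+37.29)/2 × 2 = 65.33
  [2.5→4]: (37.29+27.27)/2 × 1.5 = 48.42
  [4→6]: (27.27+17.02)/2 × 2 = 44.29
  [6→12]: (17.02+4.04)/2 × 6 = 63.18
  Sum = 228.23 mg/L·hr
F = (AUC_ev/D_ev)/(AUC_iv/D_iv) = (228.23/10)/(126/5) = 22.823/25.2 = 0.9057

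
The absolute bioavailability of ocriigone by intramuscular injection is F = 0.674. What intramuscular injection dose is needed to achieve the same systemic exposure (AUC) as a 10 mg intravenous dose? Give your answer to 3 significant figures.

D_intramuscular = 14.8 mg

For equal systemic exposure: F × D_ev = D_iv
D_ev = D_iv / F = 10 / 0.674 = 14.8368 mg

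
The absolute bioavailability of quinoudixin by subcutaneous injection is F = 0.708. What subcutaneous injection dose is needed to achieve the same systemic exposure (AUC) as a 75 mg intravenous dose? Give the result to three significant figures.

For equal systemic exposure: F × D_ev = D_iv
D_ev = D_iv / F = 75 / 0.708 = 105.932 mg

D_subcutaneous = 106 mg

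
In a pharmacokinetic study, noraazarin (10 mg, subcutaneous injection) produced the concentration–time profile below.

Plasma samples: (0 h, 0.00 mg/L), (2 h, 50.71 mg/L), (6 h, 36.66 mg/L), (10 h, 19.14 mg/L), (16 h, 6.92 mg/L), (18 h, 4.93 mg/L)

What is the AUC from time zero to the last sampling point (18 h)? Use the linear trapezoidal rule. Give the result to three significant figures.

Trapezoidal AUC_0→18:
  [0→2]: (0.00+50.71)/2 × 2 = 50.71
  [2→6]: (50.71+36.66)/2 × 4 = 174.74
  [6→10]: (36.66+19.14)/2 × 4 = 111.6
  [10→16]: (19.14+6.92)/2 × 6 = 78.18
  [16→18]: (6.92+4.93)/2 × 2 = 11.85
  Sum = 427.08 mg/L·h

AUC = 427 mg/L·h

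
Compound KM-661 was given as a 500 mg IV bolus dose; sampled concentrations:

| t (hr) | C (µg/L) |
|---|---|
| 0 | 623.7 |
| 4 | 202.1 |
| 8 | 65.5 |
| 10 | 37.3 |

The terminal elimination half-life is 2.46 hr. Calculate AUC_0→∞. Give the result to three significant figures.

AUC = 2420 µg/L·hr

Trapezoidal AUC_0→10:
  [0→4]: (623.7+202.1)/2 × 4 = 1651.6
  [4→8]: (202.1+65.5)/2 × 4 = 535.2
  [8→10]: (65.5+37.3)/2 × 2 = 102.8
  Sum = 2289.6 µg/L·hr
k_e = ln2 / t½ = 0.693147 / 2.46 = 0.2818 hr^-1
Extrapolated tail: C_last / k_e = 37.3 / 0.2818 = 132.363
AUC_0→∞ = 2289.6 + 132.363 = 2421.963 µg/L·hr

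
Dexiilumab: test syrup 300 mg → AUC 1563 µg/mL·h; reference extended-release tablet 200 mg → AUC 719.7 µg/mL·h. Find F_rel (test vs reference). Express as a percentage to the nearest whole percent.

F_rel = (AUC_test/D_test) / (AUC_ref/D_ref)
      = (1563/300) / (719.7/200)
      = 5.21 / 3.5985 = 1.4478 = 144.78%

F_rel = 145%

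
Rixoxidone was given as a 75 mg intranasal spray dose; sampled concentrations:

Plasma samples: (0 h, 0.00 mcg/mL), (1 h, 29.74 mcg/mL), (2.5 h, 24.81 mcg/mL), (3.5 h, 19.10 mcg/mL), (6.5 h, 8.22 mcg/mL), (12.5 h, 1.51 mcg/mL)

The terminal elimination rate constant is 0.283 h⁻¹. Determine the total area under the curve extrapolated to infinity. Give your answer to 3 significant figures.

Trapezoidal AUC_0→12.5:
  [0→1]: (0.00+29.74)/2 × 1 = 14.87
  [1→2.5]: (29.74+24.81)/2 × 1.5 = 40.9125
  [2.5→3.5]: (24.81+19.10)/2 × 1 = 21.955
  [3.5→6.5]: (19.10+8.22)/2 × 3 = 40.98
  [6.5→12.5]: (8.22+1.51)/2 × 6 = 29.19
  Sum = 147.9075 mcg/mL·h
Extrapolated tail: C_last / k_e = 1.51 / 0.283 = 5.336
AUC_0→∞ = 147.9075 + 5.336 = 153.2435 mcg/mL·h

AUC = 153 mcg/mL·h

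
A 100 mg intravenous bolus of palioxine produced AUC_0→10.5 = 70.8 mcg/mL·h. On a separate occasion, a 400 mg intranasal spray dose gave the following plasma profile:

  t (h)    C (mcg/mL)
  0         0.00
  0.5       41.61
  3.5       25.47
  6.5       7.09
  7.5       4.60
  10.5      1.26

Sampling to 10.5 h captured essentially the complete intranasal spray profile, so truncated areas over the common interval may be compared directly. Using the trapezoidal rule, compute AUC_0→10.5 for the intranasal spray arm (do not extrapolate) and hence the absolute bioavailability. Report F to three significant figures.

Trapezoidal AUC_0→10.5 (intranasal spray):
  [0→0.5]: (0.00+41.61)/2 × 0.5 = 10.4025
  [0.5→3.5]: (41.61+25.47)/2 × 3 = 100.62
  [3.5→6.5]: (25.47+7.09)/2 × 3 = 48.84
  [6.5→7.5]: (7.09+4.60)/2 × 1 = 5.845
  [7.5→10.5]: (4.60+1.26)/2 × 3 = 8.79
  Sum = 174.4975 mcg/mL·h
F = (AUC_ev/D_ev)/(AUC_iv/D_iv) = (174.4975/400)/(70.8/100) = 0.43624375/0.708 = 0.6162

F = 0.616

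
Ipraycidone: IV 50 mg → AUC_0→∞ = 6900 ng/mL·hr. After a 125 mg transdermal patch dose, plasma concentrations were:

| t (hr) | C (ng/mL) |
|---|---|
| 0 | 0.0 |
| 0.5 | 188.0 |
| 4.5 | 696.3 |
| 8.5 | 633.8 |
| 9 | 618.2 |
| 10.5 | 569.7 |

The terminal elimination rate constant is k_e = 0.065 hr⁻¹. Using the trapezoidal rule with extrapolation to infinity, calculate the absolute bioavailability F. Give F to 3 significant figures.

Trapezoidal AUC_0→10.5 (transdermal patch):
  [0→0.5]: (0.0+188.0)/2 × 0.5 = 47.0
  [0.5→4.5]: (188.0+696.3)/2 × 4 = 1768.6
  [4.5→8.5]: (696.3+633.8)/2 × 4 = 2660.2
  [8.5→9]: (633.8+618.2)/2 × 0.5 = 313.0
  [9→10.5]: (618.2+569.7)/2 × 1.5 = 890.925
  Sum = 5679.725 ng/mL·hr
Tail: C_last/k_e = 569.7/0.065 = 8764.615
AUC_0→∞ (transdermal patch) = 5679.725 + 8764.615 = 14444.34 ng/mL·hr
F = (AUC_ev/D_ev)/(AUC_iv/D_iv) = (14444.34/125)/(6900/50) = 115.55472/138 = 0.8374

F = 0.837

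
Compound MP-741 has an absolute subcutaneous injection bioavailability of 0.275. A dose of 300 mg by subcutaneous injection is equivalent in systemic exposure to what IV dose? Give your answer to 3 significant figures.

Systemic exposure from an extravascular dose = F × D_ev, so the equivalent IV dose is F × D_ev.
D_iv = F × D_ev = 0.275 × 300 = 82.5 mg

D_iv = 82.5 mg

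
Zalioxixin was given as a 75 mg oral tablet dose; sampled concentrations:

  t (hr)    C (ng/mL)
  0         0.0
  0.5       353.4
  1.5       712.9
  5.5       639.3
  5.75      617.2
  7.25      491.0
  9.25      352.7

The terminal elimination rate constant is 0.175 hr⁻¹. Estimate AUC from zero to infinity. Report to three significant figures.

AUC = 7170 ng/mL·hr

Trapezoidal AUC_0→9.25:
  [0→0.5]: (0.0+353.4)/2 × 0.5 = 88.35
  [0.5→1.5]: (353.4+712.9)/2 × 1 = 533.15
  [1.5→5.5]: (712.9+639.3)/2 × 4 = 2704.4
  [5.5→5.75]: (639.3+617.2)/2 × 0.25 = 157.0625
  [5.75→7.25]: (617.2+491.0)/2 × 1.5 = 831.15
  [7.25→9.25]: (491.0+352.7)/2 × 2 = 843.7
  Sum = 5157.8125 ng/mL·hr
Extrapolated tail: C_last / k_e = 352.7 / 0.175 = 2015.429
AUC_0→∞ = 5157.8125 + 2015.429 = 7173.2415 ng/mL·hr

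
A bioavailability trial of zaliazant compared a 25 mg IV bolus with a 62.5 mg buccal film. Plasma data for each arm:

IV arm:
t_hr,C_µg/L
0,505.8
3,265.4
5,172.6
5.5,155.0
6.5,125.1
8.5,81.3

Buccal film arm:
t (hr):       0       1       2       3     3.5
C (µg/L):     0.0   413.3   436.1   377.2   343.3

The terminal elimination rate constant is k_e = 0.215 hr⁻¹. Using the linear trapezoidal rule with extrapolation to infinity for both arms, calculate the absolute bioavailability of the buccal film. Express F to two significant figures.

F = 0.47

Trapezoidal AUC_0→8.5 (IV):
  [0→3]: (505.8+265.4)/2 × 3 = 1156.8
  [3→5]: (265.4+172.6)/2 × 2 = 438.0
  [5→5.5]: (172.6+155.0)/2 × 0.5 = 81.9
  [5.5→6.5]: (155.0+125.1)/2 × 1 = 140.05
  [6.5→8.5]: (125.1+81.3)/2 × 2 = 206.4
  Sum = 2023.15 µg/L·hr
IV tail: 81.3/0.215 = 378.140; AUC_iv,0→∞ = 2023.15 + 378.140 = 2401.29 µg/L·hr
Trapezoidal AUC_0→3.5 (buccal film):
  [0→1]: (0.0+413.3)/2 × 1 = 206.65
  [1→2]: (413.3+436.1)/2 × 1 = 424.7
  [2→3]: (436.1+377.2)/2 × 1 = 406.65
  [3→3.5]: (377.2+343.3)/2 × 0.5 = 180.125
  Sum = 1218.125 µg/L·hr
buccal film tail: 343.3/0.215 = 1596.744; AUC_ev,0→∞ = 1218.125 + 1596.744 = 2814.869 µg/L·hr
F = (AUC_ev/D_ev)/(AUC_iv/D_iv) = (2814.869/62.5)/(2401.29/25) = 45.037904/96.0516 = 0.4689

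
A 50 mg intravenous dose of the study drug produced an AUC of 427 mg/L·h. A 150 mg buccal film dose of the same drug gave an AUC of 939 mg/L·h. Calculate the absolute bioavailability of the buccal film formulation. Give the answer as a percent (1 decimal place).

F = 73.3%

F = (AUC_ev / D_ev) / (AUC_iv / D_iv)
  = (939/150) / (427/50)
  = 6.26 / 8.54 = 0.7330
  = 73.30%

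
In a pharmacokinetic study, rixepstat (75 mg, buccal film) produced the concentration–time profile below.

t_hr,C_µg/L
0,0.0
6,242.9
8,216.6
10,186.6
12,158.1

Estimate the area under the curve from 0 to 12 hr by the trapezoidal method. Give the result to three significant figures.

Trapezoidal AUC_0→12:
  [0→6]: (0.0+242.9)/2 × 6 = 728.7
  [6→8]: (242.9+216.6)/2 × 2 = 459.5
  [8→10]: (216.6+186.6)/2 × 2 = 403.2
  [10→12]: (186.6+158.1)/2 × 2 = 344.7
  Sum = 1936.1 µg/L·hr

AUC = 1940 µg/L·hr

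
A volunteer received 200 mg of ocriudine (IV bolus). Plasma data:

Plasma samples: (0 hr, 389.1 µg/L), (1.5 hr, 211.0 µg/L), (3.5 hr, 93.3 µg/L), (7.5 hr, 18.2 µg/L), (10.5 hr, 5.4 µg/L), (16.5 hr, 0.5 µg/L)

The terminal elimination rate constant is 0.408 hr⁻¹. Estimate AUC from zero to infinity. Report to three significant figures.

AUC = 1030 µg/L·hr

Trapezoidal AUC_0→16.5:
  [0→1.5]: (389.1+211.0)/2 × 1.5 = 450.075
  [1.5→3.5]: (211.0+93.3)/2 × 2 = 304.3
  [3.5→7.5]: (93.3+18.2)/2 × 4 = 223.0
  [7.5→10.5]: (18.2+5.4)/2 × 3 = 35.4
  [10.5→16.5]: (5.4+0.5)/2 × 6 = 17.7
  Sum = 1030.475 µg/L·hr
Extrapolated tail: C_last / k_e = 0.5 / 0.408 = 1.225
AUC_0→∞ = 1030.475 + 1.225 = 1031.7 µg/L·hr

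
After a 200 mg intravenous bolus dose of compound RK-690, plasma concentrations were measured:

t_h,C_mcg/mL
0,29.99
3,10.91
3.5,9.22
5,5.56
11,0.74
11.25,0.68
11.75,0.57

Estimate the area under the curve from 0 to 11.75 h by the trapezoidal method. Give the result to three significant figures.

Trapezoidal AUC_0→11.75:
  [0→3]: (29.99+10.91)/2 × 3 = 61.35
  [3→3.5]: (10.91+9.22)/2 × 0.5 = 5.0325
  [3.5→5]: (9.22+5.56)/2 × 1.5 = 11.085
  [5→11]: (5.56+0.74)/2 × 6 = 18.9
  [11→11.25]: (0.74+0.68)/2 × 0.25 = 0.1775
  [11.25→11.75]: (0.68+0.57)/2 × 0.5 = 0.3125
  Sum = 96.8575 mcg/mL·h

AUC = 96.9 mcg/mL·h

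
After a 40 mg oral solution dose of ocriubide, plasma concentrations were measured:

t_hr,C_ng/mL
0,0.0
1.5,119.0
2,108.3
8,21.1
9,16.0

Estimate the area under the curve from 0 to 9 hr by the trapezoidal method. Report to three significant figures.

AUC = 553 ng/mL·hr

Trapezoidal AUC_0→9:
  [0→1.5]: (0.0+119.0)/2 × 1.5 = 89.25
  [1.5→2]: (119.0+108.3)/2 × 0.5 = 56.825
  [2→8]: (108.3+21.1)/2 × 6 = 388.2
  [8→9]: (21.1+16.0)/2 × 1 = 18.55
  Sum = 552.825 ng/mL·hr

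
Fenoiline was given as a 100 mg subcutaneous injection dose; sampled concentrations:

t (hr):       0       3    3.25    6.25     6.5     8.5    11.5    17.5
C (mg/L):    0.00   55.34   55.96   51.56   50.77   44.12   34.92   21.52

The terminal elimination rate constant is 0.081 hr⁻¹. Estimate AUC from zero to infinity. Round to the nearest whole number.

AUC = 919 mg/L·hr

Trapezoidal AUC_0→17.5:
  [0→3]: (0.00+55.34)/2 × 3 = 83.01
  [3→3.25]: (55.34+55.96)/2 × 0.25 = 13.9125
  [3.25→6.25]: (55.96+51.56)/2 × 3 = 161.28
  [6.25→6.5]: (51.56+50.77)/2 × 0.25 = 12.79125
  [6.5→8.5]: (50.77+44.12)/2 × 2 = 94.89
  [8.5→11.5]: (44.12+34.92)/2 × 3 = 118.56
  [11.5→17.5]: (34.92+21.52)/2 × 6 = 169.32
  Sum = 653.76375 mg/L·hr
Extrapolated tail: C_last / k_e = 21.52 / 0.081 = 265.679
AUC_0→∞ = 653.76375 + 265.679 = 919.44275 mg/L·hr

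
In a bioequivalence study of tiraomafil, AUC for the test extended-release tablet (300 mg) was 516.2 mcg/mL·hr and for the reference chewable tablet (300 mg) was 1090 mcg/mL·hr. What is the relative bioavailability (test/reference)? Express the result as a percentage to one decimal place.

F_rel = 47.4%

F_rel = (AUC_test/D_test) / (AUC_ref/D_ref)
      = (516.2/300) / (1090/300)
      = 1.72067 / 3.63333 = 0.4736 = 47.36%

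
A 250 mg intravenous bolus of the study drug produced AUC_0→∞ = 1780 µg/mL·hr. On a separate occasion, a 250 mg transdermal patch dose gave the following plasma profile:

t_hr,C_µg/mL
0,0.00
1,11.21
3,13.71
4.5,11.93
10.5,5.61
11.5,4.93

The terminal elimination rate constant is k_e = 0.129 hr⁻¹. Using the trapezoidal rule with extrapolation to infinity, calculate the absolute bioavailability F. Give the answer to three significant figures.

F = 0.0819

Trapezoidal AUC_0→11.5 (transdermal patch):
  [0→1]: (0.00+11.21)/2 × 1 = 5.605
  [1→3]: (11.21+13.71)/2 × 2 = 24.92
  [3→4.5]: (13.71+11.93)/2 × 1.5 = 19.23
  [4.5→10.5]: (11.93+5.61)/2 × 6 = 52.62
  [10.5→11.5]: (5.61+4.93)/2 × 1 = 5.27
  Sum = 107.645 µg/mL·hr
Tail: C_last/k_e = 4.93/0.129 = 38.217
AUC_0→∞ (transdermal patch) = 107.645 + 38.217 = 145.862 µg/mL·hr
F = (AUC_ev/D_ev)/(AUC_iv/D_iv) = (145.862/250)/(1780/250) = 0.583448/7.12 = 0.0819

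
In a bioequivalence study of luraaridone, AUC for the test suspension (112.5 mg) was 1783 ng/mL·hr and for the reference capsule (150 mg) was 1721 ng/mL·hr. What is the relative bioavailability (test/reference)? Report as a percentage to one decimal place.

F_rel = (AUC_test/D_test) / (AUC_ref/D_ref)
      = (1783/112.5) / (1721/150)
      = 15.8489 / 11.4733 = 1.3814 = 138.14%

F_rel = 138.1%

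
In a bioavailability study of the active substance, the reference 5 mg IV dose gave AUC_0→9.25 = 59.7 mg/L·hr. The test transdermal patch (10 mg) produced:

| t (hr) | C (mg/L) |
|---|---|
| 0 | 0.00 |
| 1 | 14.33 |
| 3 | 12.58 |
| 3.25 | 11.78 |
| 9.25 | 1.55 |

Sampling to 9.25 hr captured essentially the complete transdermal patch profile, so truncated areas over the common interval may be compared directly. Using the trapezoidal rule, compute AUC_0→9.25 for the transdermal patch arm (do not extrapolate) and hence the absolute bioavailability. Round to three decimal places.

Trapezoidal AUC_0→9.25 (transdermal patch):
  [0→1]: (0.00+14.33)/2 × 1 = 7.165
  [1→3]: (14.33+12.58)/2 × 2 = 26.91
  [3→3.25]: (12.58+11.78)/2 × 0.25 = 3.045
  [3.25→9.25]: (11.78+1.55)/2 × 6 = 39.99
  Sum = 77.11 mg/L·hr
F = (AUC_ev/D_ev)/(AUC_iv/D_iv) = (77.11/10)/(59.7/5) = 7.711/11.94 = 0.6458

F = 0.646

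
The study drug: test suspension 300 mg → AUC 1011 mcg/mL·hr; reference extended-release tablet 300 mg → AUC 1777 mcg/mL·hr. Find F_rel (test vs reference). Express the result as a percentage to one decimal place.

F_rel = (AUC_test/D_test) / (AUC_ref/D_ref)
      = (1011/300) / (1777/300)
      = 3.37 / 5.92333 = 0.5689 = 56.89%

F_rel = 56.9%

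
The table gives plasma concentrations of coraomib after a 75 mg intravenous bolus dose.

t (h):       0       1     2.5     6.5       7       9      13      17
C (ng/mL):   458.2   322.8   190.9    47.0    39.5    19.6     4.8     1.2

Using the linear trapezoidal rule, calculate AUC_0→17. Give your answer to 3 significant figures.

AUC = 1390 ng/mL·h

Trapezoidal AUC_0→17:
  [0→1]: (458.2+322.8)/2 × 1 = 390.5
  [1→2.5]: (322.8+190.9)/2 × 1.5 = 385.275
  [2.5→6.5]: (190.9+47.0)/2 × 4 = 475.8
  [6.5→7]: (47.0+39.5)/2 × 0.5 = 21.625
  [7→9]: (39.5+19.6)/2 × 2 = 59.1
  [9→13]: (19.6+4.8)/2 × 4 = 48.8
  [13→17]: (4.8+1.2)/2 × 4 = 12.0
  Sum = 1393.1 ng/mL·h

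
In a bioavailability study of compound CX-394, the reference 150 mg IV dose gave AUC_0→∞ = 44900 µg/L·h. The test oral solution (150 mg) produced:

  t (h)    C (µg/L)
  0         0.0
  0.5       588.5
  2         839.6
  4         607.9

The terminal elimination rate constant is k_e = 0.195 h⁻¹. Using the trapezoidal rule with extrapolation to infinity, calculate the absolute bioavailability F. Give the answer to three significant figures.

F = 0.129

Trapezoidal AUC_0→4 (oral solution):
  [0→0.5]: (0.0+588.5)/2 × 0.5 = 147.125
  [0.5→2]: (588.5+839.6)/2 × 1.5 = 1071.075
  [2→4]: (839.6+607.9)/2 × 2 = 1447.5
  Sum = 2665.7 µg/L·h
Tail: C_last/k_e = 607.9/0.195 = 3117.436
AUC_0→∞ (oral solution) = 2665.7 + 3117.436 = 5783.136 µg/L·h
F = (AUC_ev/D_ev)/(AUC_iv/D_iv) = (5783.136/150)/(44900/150) = 38.55424/299.333 = 0.1288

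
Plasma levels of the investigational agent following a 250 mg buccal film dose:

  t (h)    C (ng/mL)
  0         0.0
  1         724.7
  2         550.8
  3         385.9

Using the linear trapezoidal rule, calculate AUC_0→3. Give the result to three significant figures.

AUC = 1470 ng/mL·h

Trapezoidal AUC_0→3:
  [0→1]: (0.0+724.7)/2 × 1 = 362.35
  [1→2]: (724.7+550.8)/2 × 1 = 637.75
  [2→3]: (550.8+385.9)/2 × 1 = 468.35
  Sum = 1468.45 ng/mL·h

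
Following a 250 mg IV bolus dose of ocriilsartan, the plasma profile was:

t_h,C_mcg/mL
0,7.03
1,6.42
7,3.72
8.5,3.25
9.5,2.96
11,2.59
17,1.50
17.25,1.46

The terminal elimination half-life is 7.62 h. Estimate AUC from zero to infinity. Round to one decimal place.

AUC = 78.3 mcg/mL·h

Trapezoidal AUC_0→17.25:
  [0→1]: (7.03+6.42)/2 × 1 = 6.725
  [1→7]: (6.42+3.72)/2 × 6 = 30.42
  [7→8.5]: (3.72+3.25)/2 × 1.5 = 5.2275
  [8.5→9.5]: (3.25+2.96)/2 × 1 = 3.105
  [9.5→11]: (2.96+2.59)/2 × 1.5 = 4.1625
  [11→17]: (2.59+1.50)/2 × 6 = 12.27
  [17→17.25]: (1.50+1.46)/2 × 0.25 = 0.37
  Sum = 62.28 mcg/mL·h
k_e = ln2 / t½ = 0.693147 / 7.62 = 0.0910 h^-1
Extrapolated tail: C_last / k_e = 1.46 / 0.091 = 16.044
AUC_0→∞ = 62.28 + 16.044 = 78.324 mcg/mL·h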